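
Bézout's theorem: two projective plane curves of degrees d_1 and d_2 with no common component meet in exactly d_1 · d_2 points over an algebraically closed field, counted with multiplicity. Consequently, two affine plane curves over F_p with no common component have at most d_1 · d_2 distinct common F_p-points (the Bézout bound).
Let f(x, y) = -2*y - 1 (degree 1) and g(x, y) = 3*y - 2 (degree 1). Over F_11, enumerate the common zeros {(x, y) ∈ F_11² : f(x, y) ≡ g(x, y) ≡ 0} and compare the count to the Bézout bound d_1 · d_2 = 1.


Common zeros: ∅; count = 0; Bézout bound = 1.

deg(f) = 1, deg(g) = 1, so Bézout bound = 1.
Scan x ∈ F_11. For each x, list the y ∈ F_11 with f(x, y) ≡ 0 and those with g(x, y) ≡ 0 (mod 11); the common zeros in that column are the intersection.
  x = 0: f ≡ 0 at y ∈ {5}; g ≡ 0 at y ∈ {8}; common: ∅.
  x = 1: f ≡ 0 at y ∈ {5}; g ≡ 0 at y ∈ {8}; common: ∅.
  x = 2: f ≡ 0 at y ∈ {5}; g ≡ 0 at y ∈ {8}; common: ∅.
  x = 3: f ≡ 0 at y ∈ {5}; g ≡ 0 at y ∈ {8}; common: ∅.
  x = 4: f ≡ 0 at y ∈ {5}; g ≡ 0 at y ∈ {8}; common: ∅.
  x = 5: f ≡ 0 at y ∈ {5}; g ≡ 0 at y ∈ {8}; common: ∅.
  x = 6: f ≡ 0 at y ∈ {5}; g ≡ 0 at y ∈ {8}; common: ∅.
  x = 7: f ≡ 0 at y ∈ {5}; g ≡ 0 at y ∈ {8}; common: ∅.
  x = 8: f ≡ 0 at y ∈ {5}; g ≡ 0 at y ∈ {8}; common: ∅.
  x = 9: f ≡ 0 at y ∈ {5}; g ≡ 0 at y ∈ {8}; common: ∅.
  x = 10: f ≡ 0 at y ∈ {5}; g ≡ 0 at y ∈ {8}; common: ∅.
Collecting: common zeros = ∅, so the count is 0.
Comparison with the Bézout bound: 0 ≤ 1 = deg(f)·deg(g), as expected for curves with no common component (the affine F_11-count falls short of the bound because intersections may lie at infinity, over extension fields, or carry multiplicity).


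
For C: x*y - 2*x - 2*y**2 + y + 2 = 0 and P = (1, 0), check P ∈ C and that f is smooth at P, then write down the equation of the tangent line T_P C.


Tangent line at P: -2*x + 2*y + 2 = 0.

Step 1: f(1, 0) = 0, so P lies on C.
Step 2: partial derivatives
  f_x(x, y) = y - 2, f_y(x, y) = x - 4*y + 1.
  f_x(P) = -2, f_y(P) = 2 (gradient nonzero, so P is smooth).
Step 3: tangent line at P: -2·(x − 1) + 2·(y − 0) = 0.
Expanding: -2*x + 2*y + 2 = 0.


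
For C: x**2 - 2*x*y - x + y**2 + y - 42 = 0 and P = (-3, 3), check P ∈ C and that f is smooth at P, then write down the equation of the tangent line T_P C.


Tangent line at P: -13*x + 13*y - 78 = 0.

Step 1: f(-3, 3) = 0, so P lies on C.
Step 2: partial derivatives
  f_x(x, y) = 2*x - 2*y - 1, f_y(x, y) = -2*x + 2*y + 1.
  f_x(P) = -13, f_y(P) = 13 (gradient nonzero, so P is smooth).
Step 3: tangent line at P: -13·(x − -3) + 13·(y − 3) = 0.
Expanding: -13*x + 13*y - 78 = 0.


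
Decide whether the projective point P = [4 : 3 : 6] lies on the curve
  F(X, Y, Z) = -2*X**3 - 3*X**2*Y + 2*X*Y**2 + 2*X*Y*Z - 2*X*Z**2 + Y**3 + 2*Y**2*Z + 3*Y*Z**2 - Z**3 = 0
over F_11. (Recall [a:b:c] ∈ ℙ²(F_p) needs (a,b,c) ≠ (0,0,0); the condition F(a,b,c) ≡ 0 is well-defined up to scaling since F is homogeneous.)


F(4,3,6) ≡ 9 (mod 11); P is NOT on the curve.

Evaluate F(4, 3, 6) term-by-term (mod 11).
  -2*X**3 ↦ -2·64·1·1 = -128
  -3*X**2*Y ↦ -3·16·3·1 = -144
  2*X*Y**2 ↦ 2·4·9·1 = 72
  2*X*Y*Z ↦ 2·4·3·6 = 144
  -2*X*Z**2 ↦ -2·4·1·36 = -288
  Y**3 ↦ 1·1·27·1 = 27
  2*Y**2*Z ↦ 2·1·9·6 = 108
  3*Y*Z**2 ↦ 3·1·3·36 = 324
  -Z**3 ↦ -1·1·1·216 = -216
Sum: F(4, 3, 6) = (-128) + (-144) + (72) + (144) + (-288) + (27) + (108) + (324) + (-216) = -101.
Reducing mod 11: -101 ≡ 9 (mod 11).
Since F(a, b, c) ≡ 9 ≠ 0 (mod 11), P does NOT lie on the curve.


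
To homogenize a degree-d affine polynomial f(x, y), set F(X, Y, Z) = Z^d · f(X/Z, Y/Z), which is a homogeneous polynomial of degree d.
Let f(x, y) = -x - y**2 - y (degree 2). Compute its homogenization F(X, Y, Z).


F(X, Y, Z) = -X*Z - Y**2 - Y*Z

deg(f) = 2.
Substitute x = X/Z, y = Y/Z into f, then multiply by Z^2.
  monomial -1·x^1·y^0 ↦ -1·X^1·Y^0·Z^1.
  monomial -1·x^0·y^2 ↦ -1·X^0·Y^2·Z^0.
  monomial -1·x^0·y^1 ↦ -1·X^0·Y^1·Z^1.
Collecting: F(X, Y, Z) = -X*Z - Y**2 - Y*Z.


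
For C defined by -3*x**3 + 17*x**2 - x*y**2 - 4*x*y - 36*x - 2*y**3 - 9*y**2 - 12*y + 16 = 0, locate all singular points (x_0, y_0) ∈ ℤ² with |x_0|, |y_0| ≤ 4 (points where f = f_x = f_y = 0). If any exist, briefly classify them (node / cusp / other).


Singular points: {(2, -2)}; classification: node.

Compute partial derivatives:
  f_x = -9*x**2 + 34*x - y**2 - 4*y - 36.
  f_y = -2*x*y - 4*x - 6*y**2 - 18*y - 12.
Scan x_0 ∈ {−4, ..., 4}. For each x_0, f_y(x_0, y) is a polynomial in y; find its integer roots y ∈ {−4, ..., 4}, then test f_x and f at those candidates.
  x = -4: f_y(-4, y) = -6*y**2 - 10*y + 4; vanishes at y ∈ {-2}. (-4, -2): f_x = -312 ≠ 0.
  x = -3: f_y(-3, y) = -6*y**2 - 12*y; vanishes at y ∈ {-2, 0}. (-3, -2): f_x = -215 ≠ 0; (-3, 0): f_x = -219 ≠ 0.
  x = -2: f_y(-2, y) = -6*y**2 - 14*y - 4; vanishes at y ∈ {-2}. (-2, -2): f_x = -136 ≠ 0.
  x = -1: f_y(-1, y) = -6*y**2 - 16*y - 8; vanishes at y ∈ {-2}. (-1, -2): f_x = -75 ≠ 0.
  x = 0: f_y(0, y) = -6*y**2 - 18*y - 12; vanishes at y ∈ {-2, -1}. (0, -2): f_x = -32 ≠ 0; (0, -1): f_x = -33 ≠ 0.
  x = 1: f_y(1, y) = -6*y**2 - 20*y - 16; vanishes at y ∈ {-2}. (1, -2): f_x = -7 ≠ 0.
  x = 2: f_y(2, y) = -6*y**2 - 22*y - 20; vanishes at y ∈ {-2}. (2, -2): f_x = 0, f = 0 — SINGULAR.
  x = 3: f_y(3, y) = -6*y**2 - 24*y - 24; vanishes at y ∈ {-2}. (3, -2): f_x = -11 ≠ 0.
  x = 4: f_y(4, y) = -6*y**2 - 26*y - 28; vanishes at y ∈ {-2}. (4, -2): f_x = -40 ≠ 0.
Only singular point on the grid: (2, -2).
Classify: substitute x = 2 + u, y = -2 + v and expand: f = -3*u**3 - u**2 - u*v**2 - 2*v**3 + v**2.
No constant or linear terms (consistent with a singular point). Quadratic part: -u**2 + v**2. Cubic part: -3*u**3 - u*v**2 - 2*v**3.
The quadratic part v**2 - u**2 = (v − u)(v + u) splits into two distinct linear factors, so there are two distinct tangent lines y − -2 = ±(x − 2) — this is a node (ordinary double point).
Classification: node.


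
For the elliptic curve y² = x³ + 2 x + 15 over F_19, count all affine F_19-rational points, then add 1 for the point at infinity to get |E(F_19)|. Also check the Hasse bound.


Affine points = {(4, 7), (4, 12), (5, 6), (5, 13), (7, 7), (7, 12), (8, 7), (8, 12), (10, 3), (10, 16), (11, 0), (12, 0), (15, 0), (16, 1), (16, 18)}; affine count = 15; |E(F_19)| = 16.

Discriminant check: Δ ∝ 4a³ + 27b² = 4·2³ + 27·15² = 4·8 + 27·225 ≡ 8 (mod 19). Nonzero ⇒ E is nonsingular.
For each x ∈ F_19, compute rhs = x³ + 2·x + 15 mod 19, then count y ∈ F_19 with y² ≡ rhs.
  x = 0: rhs = 15, matching y values: none (0 points).
  x = 1: rhs = 18, matching y values: none (0 points).
  x = 2: rhs = 8, matching y values: none (0 points).
  x = 3: rhs = 10, matching y values: none (0 points).
  x = 4: rhs = 11, matching y values: 7, 12 (2 points).
  x = 5: rhs = 17, matching y values: 6, 13 (2 points).
  x = 6: rhs = 15, matching y values: none (0 points).
  x = 7: rhs = 11, matching y values: 7, 12 (2 points).
  x = 8: rhs = 11, matching y values: 7, 12 (2 points).
  x = 9: rhs = 2, matching y values: none (0 points).
  x = 10: rhs = 9, matching y values: 3, 16 (2 points).
  x = 11: rhs = 0, matching y values: 0 (1 points).
  x = 12: rhs = 0, matching y values: 0 (1 points).
  x = 13: rhs = 15, matching y values: none (0 points).
  x = 14: rhs = 13, matching y values: none (0 points).
  x = 15: rhs = 0, matching y values: 0 (1 points).
  x = 16: rhs = 1, matching y values: 1, 18 (2 points).
  x = 17: rhs = 3, matching y values: none (0 points).
  x = 18: rhs = 12, matching y values: none (0 points).
Total affine count: 15.
Full point count |E(F_19)| = 15 + 1 = 16.
Hasse bound: |16 − (19+1)| = |-4| = 4 ≤ 2√19 ≈ 8.7178 ✓.


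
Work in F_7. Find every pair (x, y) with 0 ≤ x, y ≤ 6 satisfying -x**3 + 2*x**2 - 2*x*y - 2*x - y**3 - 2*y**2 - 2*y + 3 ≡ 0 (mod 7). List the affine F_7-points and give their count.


Affine F_7-points: {(0, 5), (3, 4), (4, 3), (4, 6), (6, 6)}; count = 5.

For each of the 49 pairs (x, y) ∈ F_7², evaluate f(x, y) mod 7. Record the zeros.
  x = 0: [0↦3, 1↦5, 2↦4, 3↦1, 4↦4, 5↦0, 6↦4]  zeros at y ∈ {5}
  x = 1: [0↦2, 1↦2, 2↦6, 3↦1, 4↦2, 5↦3, 6↦5]  zeros at y ∈ ∅
  x = 2: [0↦6, 1↦4, 2↦6, 3↦6, 4↦5, 5↦4, 6↦4]  zeros at y ∈ ∅
  x = 3: [0↦2, 1↦5, 2↦5, 3↦3, 4↦0, 5↦4, 6↦2]  zeros at y ∈ {4}
  x = 4: [0↦5, 1↦6, 2↦4, 3↦0, 4↦2, 5↦4, 6↦0]  zeros at y ∈ {3, 6}
  x = 5: [0↦2, 1↦1, 2↦4, 3↦5, 4↦5, 5↦5, 6↦6]  zeros at y ∈ ∅
  x = 6: [0↦1, 1↦5, 2↦6, 3↦5, 4↦3, 5↦1, 6↦0]  zeros at y ∈ {6}
Collecting zeros: affine points = {(0, 5), (3, 4), (4, 3), (4, 6), (6, 6)}.
Total count |C(F_7)_aff| = 5.


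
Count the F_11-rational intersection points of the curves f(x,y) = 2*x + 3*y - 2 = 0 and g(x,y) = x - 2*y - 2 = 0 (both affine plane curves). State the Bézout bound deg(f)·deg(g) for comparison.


Common zeros: {(3, 6)}; count = 1; Bézout bound = 1.

deg(f) = 1, deg(g) = 1, so Bézout bound = 1.
Scan x ∈ F_11. For each x, list the y ∈ F_11 with f(x, y) ≡ 0 and those with g(x, y) ≡ 0 (mod 11); the common zeros in that column are the intersection.
  x = 0: f ≡ 0 at y ∈ {8}; g ≡ 0 at y ∈ {10}; common: ∅.
  x = 1: f ≡ 0 at y ∈ {0}; g ≡ 0 at y ∈ {5}; common: ∅.
  x = 2: f ≡ 0 at y ∈ {3}; g ≡ 0 at y ∈ {0}; common: ∅.
  x = 3: f ≡ 0 at y ∈ {6}; g ≡ 0 at y ∈ {6}; common: {6}.
  x = 4: f ≡ 0 at y ∈ {9}; g ≡ 0 at y ∈ {1}; common: ∅.
  x = 5: f ≡ 0 at y ∈ {1}; g ≡ 0 at y ∈ {7}; common: ∅.
  x = 6: f ≡ 0 at y ∈ {4}; g ≡ 0 at y ∈ {2}; common: ∅.
  x = 7: f ≡ 0 at y ∈ {7}; g ≡ 0 at y ∈ {8}; common: ∅.
  x = 8: f ≡ 0 at y ∈ {10}; g ≡ 0 at y ∈ {3}; common: ∅.
  x = 9: f ≡ 0 at y ∈ {2}; g ≡ 0 at y ∈ {9}; common: ∅.
  x = 10: f ≡ 0 at y ∈ {5}; g ≡ 0 at y ∈ {4}; common: ∅.
Collecting: common zeros = {(3, 6)}, so the count is 1.
Comparison with the Bézout bound: 1 ≤ 1 = deg(f)·deg(g), as expected for curves with no common component (the bound is attained).


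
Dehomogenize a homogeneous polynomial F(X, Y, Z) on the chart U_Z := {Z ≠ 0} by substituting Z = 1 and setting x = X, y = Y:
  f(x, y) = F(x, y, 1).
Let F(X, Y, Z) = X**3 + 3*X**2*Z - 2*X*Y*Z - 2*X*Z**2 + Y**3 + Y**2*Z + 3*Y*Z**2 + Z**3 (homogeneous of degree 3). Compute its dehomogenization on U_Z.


f(x, y) = x**3 + 3*x**2 - 2*x*y - 2*x + y**3 + y**2 + 3*y + 1

On U_Z we set Z = 1. Each monomial c·X^i·Y^j·Z^k in F becomes c·x^i·y^j·1^k = c·x^i·y^j.
Substituting Z = 1: F(X, Y, 1) = x**3 + 3*x**2 - 2*x*y - 2*x + y**3 + y**2 + 3*y + 1.
Note: deg(f) ≤ deg(F) = 3; strict inequality happens when F is divisible by Z (lost terms).


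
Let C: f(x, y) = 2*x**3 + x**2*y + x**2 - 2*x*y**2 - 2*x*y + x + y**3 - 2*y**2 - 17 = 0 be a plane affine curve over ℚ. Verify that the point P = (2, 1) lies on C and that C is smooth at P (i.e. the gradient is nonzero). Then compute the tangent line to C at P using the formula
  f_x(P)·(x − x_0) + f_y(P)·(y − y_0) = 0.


Tangent line at P: 29*x - 9*y - 49 = 0.

Step 1: f(2, 1) = 0, so P lies on C.
Step 2: partial derivatives
  f_x(x, y) = 6*x**2 + 2*x*y + 2*x - 2*y**2 - 2*y + 1, f_y(x, y) = x**2 - 4*x*y - 2*x + 3*y**2 - 4*y.
  f_x(P) = 29, f_y(P) = -9 (gradient nonzero, so P is smooth).
Step 3: tangent line at P: 29·(x − 2) + -9·(y − 1) = 0.
Expanding: 29*x - 9*y - 49 = 0.


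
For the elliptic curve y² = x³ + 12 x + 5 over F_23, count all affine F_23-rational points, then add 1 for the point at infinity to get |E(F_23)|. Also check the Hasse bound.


Affine points = {(1, 8), (1, 15), (4, 5), (4, 18), (5, 11), (5, 12), (7, 8), (7, 15), (13, 9), (13, 14), (15, 8), (15, 15), (17, 4), (17, 19), (18, 2), (18, 21), (19, 10), (19, 13)}; affine count = 18; |E(F_23)| = 19.

Discriminant check: Δ ∝ 4a³ + 27b² = 4·12³ + 27·5² = 4·1728 + 27·25 ≡ 20 (mod 23). Nonzero ⇒ E is nonsingular.
For each x ∈ F_23, compute rhs = x³ + 12·x + 5 mod 23, then count y ∈ F_23 with y² ≡ rhs.
  x = 0: rhs = 5, matching y values: none (0 points).
  x = 1: rhs = 18, matching y values: 8, 15 (2 points).
  x = 2: rhs = 14, matching y values: none (0 points).
  x = 3: rhs = 22, matching y values: none (0 points).
  x = 4: rhs = 2, matching y values: 5, 18 (2 points).
  x = 5: rhs = 6, matching y values: 11, 12 (2 points).
  x = 6: rhs = 17, matching y values: none (0 points).
  x = 7: rhs = 18, matching y values: 8, 15 (2 points).
  x = 8: rhs = 15, matching y values: none (0 points).
  x = 9: rhs = 14, matching y values: none (0 points).
  x = 10: rhs = 21, matching y values: none (0 points).
  x = 11: rhs = 19, matching y values: none (0 points).
  x = 12: rhs = 14, matching y values: none (0 points).
  x = 13: rhs = 12, matching y values: 9, 14 (2 points).
  x = 14: rhs = 19, matching y values: none (0 points).
  x = 15: rhs = 18, matching y values: 8, 15 (2 points).
  x = 16: rhs = 15, matching y values: none (0 points).
  x = 17: rhs = 16, matching y values: 4, 19 (2 points).
  x = 18: rhs = 4, matching y values: 2, 21 (2 points).
  x = 19: rhs = 8, matching y values: 10, 13 (2 points).
  x = 20: rhs = 11, matching y values: none (0 points).
  x = 21: rhs = 19, matching y values: none (0 points).
  x = 22: rhs = 15, matching y values: none (0 points).
Total affine count: 18.
Full point count |E(F_23)| = 18 + 1 = 19.
Hasse bound: |19 − (23+1)| = |-5| = 5 ≤ 2√23 ≈ 9.5917 ✓.


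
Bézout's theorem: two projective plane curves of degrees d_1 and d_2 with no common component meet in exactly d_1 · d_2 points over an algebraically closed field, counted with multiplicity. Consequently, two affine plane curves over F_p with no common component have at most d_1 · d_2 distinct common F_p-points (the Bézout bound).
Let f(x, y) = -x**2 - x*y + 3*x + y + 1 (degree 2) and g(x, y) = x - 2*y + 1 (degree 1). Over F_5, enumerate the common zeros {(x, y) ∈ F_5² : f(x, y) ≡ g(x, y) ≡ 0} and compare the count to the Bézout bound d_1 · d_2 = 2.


Common zeros: ∅; count = 0; Bézout bound = 2.

deg(f) = 2, deg(g) = 1, so Bézout bound = 2.
Scan x ∈ F_5. For each x, list the y ∈ F_5 with f(x, y) ≡ 0 and those with g(x, y) ≡ 0 (mod 5); the common zeros in that column are the intersection.
  x = 0: f ≡ 0 at y ∈ {4}; g ≡ 0 at y ∈ {3}; common: ∅.
  x = 1: f ≡ 0 at y ∈ ∅; g ≡ 0 at y ∈ {1}; common: ∅.
  x = 2: f ≡ 0 at y ∈ {3}; g ≡ 0 at y ∈ {4}; common: ∅.
  x = 3: f ≡ 0 at y ∈ {3}; g ≡ 0 at y ∈ {2}; common: ∅.
  x = 4: f ≡ 0 at y ∈ {4}; g ≡ 0 at y ∈ {0}; common: ∅.
Collecting: common zeros = ∅, so the count is 0.
Comparison with the Bézout bound: 0 ≤ 2 = deg(f)·deg(g), as expected for curves with no common component (the affine F_5-count falls short of the bound because intersections may lie at infinity, over extension fields, or carry multiplicity).


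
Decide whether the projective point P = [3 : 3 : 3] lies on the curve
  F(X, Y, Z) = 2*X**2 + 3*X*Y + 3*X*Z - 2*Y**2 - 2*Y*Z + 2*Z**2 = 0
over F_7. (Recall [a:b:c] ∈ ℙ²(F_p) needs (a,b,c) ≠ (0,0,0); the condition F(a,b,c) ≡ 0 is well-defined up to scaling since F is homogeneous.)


F(3,3,3) ≡ 5 (mod 7); P is NOT on the curve.

Evaluate F(3, 3, 3) term-by-term (mod 7).
  2*X**2 ↦ 2·9·1·1 = 18
  3*X*Y ↦ 3·3·3·1 = 27
  3*X*Z ↦ 3·3·1·3 = 27
  -2*Y**2 ↦ -2·1·9·1 = -18
  -2*Y*Z ↦ -2·1·3·3 = -18
  2*Z**2 ↦ 2·1·1·9 = 18
Sum: F(3, 3, 3) = (18) + (27) + (27) + (-18) + (-18) + (18) = 54.
Reducing mod 7: 54 ≡ 5 (mod 7).
Since F(a, b, c) ≡ 5 ≠ 0 (mod 7), P does NOT lie on the curve.


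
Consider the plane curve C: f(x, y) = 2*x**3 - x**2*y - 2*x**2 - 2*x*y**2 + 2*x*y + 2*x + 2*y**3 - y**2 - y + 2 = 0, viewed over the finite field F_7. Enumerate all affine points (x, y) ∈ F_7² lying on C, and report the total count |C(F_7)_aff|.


Affine F_7-points: {(0, 6), (1, 4), (2, 0), (3, 1), (5, 3)}; count = 5.

For each of the 49 pairs (x, y) ∈ F_7², evaluate f(x, y) mod 7. Record the zeros.
  x = 0: [0↦2, 1↦2, 2↦5, 3↦2, 4↦5, 5↦5, 6↦0]  zeros at y ∈ {6}
  x = 1: [0↦4, 1↦3, 2↦1, 3↦3, 4↦0, 5↦4, 6↦6]  zeros at y ∈ {4}
  x = 2: [0↦0, 1↦3, 2↦1, 3↦6, 4↦2, 5↦1, 6↦1]  zeros at y ∈ {0}
  x = 3: [0↦2, 1↦0, 2↦3, 3↦2, 4↦2, 5↦1, 6↦4]  zeros at y ∈ {1}
  x = 4: [0↦1, 1↦6, 2↦5, 3↦3, 4↦5, 5↦2, 6↦6]  zeros at y ∈ ∅
  x = 5: [0↦2, 1↦5, 2↦5, 3↦0, 4↦2, 5↦2, 6↦5]  zeros at y ∈ {3}
  x = 6: [0↦3, 1↦2, 2↦1, 3↦5, 4↦5, 5↦6, 6↦6]  zeros at y ∈ ∅
Collecting zeros: affine points = {(0, 6), (1, 4), (2, 0), (3, 1), (5, 3)}.
Total count |C(F_7)_aff| = 5.


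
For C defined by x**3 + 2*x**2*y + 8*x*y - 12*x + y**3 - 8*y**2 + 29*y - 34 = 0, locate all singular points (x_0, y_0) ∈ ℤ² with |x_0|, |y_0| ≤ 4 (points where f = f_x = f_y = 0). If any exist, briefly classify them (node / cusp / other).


Singular points: {(-2, 3)}; classification: cusp.

Compute partial derivatives:
  f_x = 3*x**2 + 4*x*y + 8*y - 12.
  f_y = 2*x**2 + 8*x + 3*y**2 - 16*y + 29.
Scan x_0 ∈ {−4, ..., 4}. For each x_0, f_y(x_0, y) is a polynomial in y; find its integer roots y ∈ {−4, ..., 4}, then test f_x and f at those candidates.
  x = -4: f_y(-4, y) = 3*y**2 - 16*y + 29; no integer root y with |y| ≤ 4.
  x = -3: f_y(-3, y) = 3*y**2 - 16*y + 23; no integer root y with |y| ≤ 4.
  x = -2: f_y(-2, y) = 3*y**2 - 16*y + 21; vanishes at y ∈ {3}. (-2, 3): f_x = 0, f = 0 — SINGULAR.
  x = -1: f_y(-1, y) = 3*y**2 - 16*y + 23; no integer root y with |y| ≤ 4.
  x = 0: f_y(0, y) = 3*y**2 - 16*y + 29; no integer root y with |y| ≤ 4.
  x = 1: f_y(1, y) = 3*y**2 - 16*y + 39; no integer root y with |y| ≤ 4.
  x = 2: f_y(2, y) = 3*y**2 - 16*y + 53; no integer root y with |y| ≤ 4.
  x = 3: f_y(3, y) = 3*y**2 - 16*y + 71; no integer root y with |y| ≤ 4.
  x = 4: f_y(4, y) = 3*y**2 - 16*y + 93; no integer root y with |y| ≤ 4.
Only singular point on the grid: (-2, 3).
Classify: substitute x = -2 + u, y = 3 + v and expand: f = u**3 + 2*u**2*v + v**3 + v**2.
No constant or linear terms (consistent with a singular point). Quadratic part: v**2. Cubic part: u**3 + 2*u**2*v + v**3.
The quadratic part v**2 is a perfect square, so there is a single (double) tangent line v = 0, i.e. y = 3. Restricting the cubic part to that line (v = 0) leaves u**3 ≠ 0, so f is not divisible by v and the branch is v² ≈ -u**3 to lowest order — this is a cusp.
Classification: cusp.


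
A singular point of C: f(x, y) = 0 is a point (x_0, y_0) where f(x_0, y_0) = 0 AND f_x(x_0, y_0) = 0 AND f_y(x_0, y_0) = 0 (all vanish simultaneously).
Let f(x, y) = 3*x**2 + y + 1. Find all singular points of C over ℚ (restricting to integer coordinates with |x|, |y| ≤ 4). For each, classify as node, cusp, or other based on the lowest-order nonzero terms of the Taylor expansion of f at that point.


No singular points in the scanned grid; C is smooth there.

Compute partial derivatives:
  f_x = 6*x.
  f_y = 1.
f_y = 1 is a nonzero constant, so f_y never vanishes: no point (x, y) can satisfy f = f_x = f_y = 0. In particular no (x, y) ∈ {−4, ..., 4}² is singular; the curve is smooth.


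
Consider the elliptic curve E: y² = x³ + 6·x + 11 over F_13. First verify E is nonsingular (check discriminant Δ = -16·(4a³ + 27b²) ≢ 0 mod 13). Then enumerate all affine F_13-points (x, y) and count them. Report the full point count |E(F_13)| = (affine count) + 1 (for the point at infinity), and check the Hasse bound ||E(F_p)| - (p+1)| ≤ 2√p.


Affine points = {(3, 2), (3, 11), (5, 6), (5, 7), (6, 4), (6, 9), (8, 5), (8, 8), (9, 1), (9, 12), (11, 2), (11, 11), (12, 2), (12, 11)}; affine count = 14; |E(F_13)| = 15.

Discriminant check: Δ ∝ 4a³ + 27b² = 4·6³ + 27·11² = 4·216 + 27·121 ≡ 10 (mod 13). Nonzero ⇒ E is nonsingular.
For each x ∈ F_13, compute rhs = x³ + 6·x + 11 mod 13, then count y ∈ F_13 with y² ≡ rhs.
  x = 0: rhs = 11, matching y values: none (0 points).
  x = 1: rhs = 5, matching y values: none (0 points).
  x = 2: rhs = 5, matching y values: none (0 points).
  x = 3: rhs = 4, matching y values: 2, 11 (2 points).
  x = 4: rhs = 8, matching y values: none (0 points).
  x = 5: rhs = 10, matching y values: 6, 7 (2 points).
  x = 6: rhs = 3, matching y values: 4, 9 (2 points).
  x = 7: rhs = 6, matching y values: none (0 points).
  x = 8: rhs = 12, matching y values: 5, 8 (2 points).
  x = 9: rhs = 1, matching y values: 1, 12 (2 points).
  x = 10: rhs = 5, matching y values: none (0 points).
  x = 11: rhs = 4, matching y values: 2, 11 (2 points).
  x = 12: rhs = 4, matching y values: 2, 11 (2 points).
Total affine count: 14.
Full point count |E(F_13)| = 14 + 1 = 15.
Hasse bound: |15 − (13+1)| = |1| = 1 ≤ 2√13 ≈ 7.2111 ✓.


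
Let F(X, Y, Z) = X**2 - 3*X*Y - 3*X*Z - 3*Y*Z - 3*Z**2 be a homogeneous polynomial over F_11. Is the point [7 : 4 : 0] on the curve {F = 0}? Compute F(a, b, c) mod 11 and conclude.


F(7,4,0) ≡ 9 (mod 11); P is NOT on the curve.

Evaluate F(7, 4, 0) term-by-term (mod 11).
  X**2 ↦ 1·49·1·1 = 49
  -3*X*Y ↦ -3·7·4·1 = -84
  -3*X*Z ↦ -3·7·1·0 = 0
  -3*Y*Z ↦ -3·1·4·0 = 0
  -3*Z**2 ↦ -3·1·1·0 = 0
Sum: F(7, 4, 0) = (49) + (-84) + (0) + (0) + (0) = -35.
Reducing mod 11: -35 ≡ 9 (mod 11).
Since F(a, b, c) ≡ 9 ≠ 0 (mod 11), P does NOT lie on the curve.


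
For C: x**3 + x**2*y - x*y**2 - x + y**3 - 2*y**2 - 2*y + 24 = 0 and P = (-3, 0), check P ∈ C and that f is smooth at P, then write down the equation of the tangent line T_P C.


Tangent line at P: 26*x + 7*y + 78 = 0.

Step 1: f(-3, 0) = 0, so P lies on C.
Step 2: partial derivatives
  f_x(x, y) = 3*x**2 + 2*x*y - y**2 - 1, f_y(x, y) = x**2 - 2*x*y + 3*y**2 - 4*y - 2.
  f_x(P) = 26, f_y(P) = 7 (gradient nonzero, so P is smooth).
Step 3: tangent line at P: 26·(x − -3) + 7·(y − 0) = 0.
Expanding: 26*x + 7*y + 78 = 0.


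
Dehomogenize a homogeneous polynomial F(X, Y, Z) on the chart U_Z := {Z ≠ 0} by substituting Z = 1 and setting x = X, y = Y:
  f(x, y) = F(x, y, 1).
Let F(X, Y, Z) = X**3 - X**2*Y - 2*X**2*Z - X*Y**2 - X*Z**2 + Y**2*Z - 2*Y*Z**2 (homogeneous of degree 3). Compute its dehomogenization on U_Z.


f(x, y) = x**3 - x**2*y - 2*x**2 - x*y**2 - x + y**2 - 2*y

On U_Z we set Z = 1. Each monomial c·X^i·Y^j·Z^k in F becomes c·x^i·y^j·1^k = c·x^i·y^j.
Substituting Z = 1: F(X, Y, 1) = x**3 - x**2*y - 2*x**2 - x*y**2 - x + y**2 - 2*y.
Note: deg(f) ≤ deg(F) = 3; strict inequality happens when F is divisible by Z (lost terms).


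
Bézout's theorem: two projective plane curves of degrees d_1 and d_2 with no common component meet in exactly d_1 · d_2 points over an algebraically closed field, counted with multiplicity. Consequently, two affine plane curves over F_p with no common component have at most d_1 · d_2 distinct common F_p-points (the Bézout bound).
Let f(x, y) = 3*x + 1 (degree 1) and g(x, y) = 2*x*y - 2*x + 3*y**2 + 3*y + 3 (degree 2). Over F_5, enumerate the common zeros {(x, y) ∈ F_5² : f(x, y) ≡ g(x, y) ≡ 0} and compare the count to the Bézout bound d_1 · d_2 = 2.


Common zeros: ∅; count = 0; Bézout bound = 2.

deg(f) = 1, deg(g) = 2, so Bézout bound = 2.
Scan x ∈ F_5. For each x, list the y ∈ F_5 with f(x, y) ≡ 0 and those with g(x, y) ≡ 0 (mod 5); the common zeros in that column are the intersection.
  x = 0: f ≡ 0 at y ∈ ∅; g ≡ 0 at y ∈ ∅; common: ∅.
  x = 1: f ≡ 0 at y ∈ ∅; g ≡ 0 at y ∈ ∅; common: ∅.
  x = 2: f ≡ 0 at y ∈ ∅; g ≡ 0 at y ∈ {2, 4}; common: ∅.
  x = 3: f ≡ 0 at y ∈ {0, 1, 2, 3, 4}; g ≡ 0 at y ∈ ∅; common: ∅.
  x = 4: f ≡ 0 at y ∈ ∅; g ≡ 0 at y ∈ {0, 3}; common: ∅.
Collecting: common zeros = ∅, so the count is 0.
Comparison with the Bézout bound: 0 ≤ 2 = deg(f)·deg(g), as expected for curves with no common component (the affine F_5-count falls short of the bound because intersections may lie at infinity, over extension fields, or carry multiplicity).


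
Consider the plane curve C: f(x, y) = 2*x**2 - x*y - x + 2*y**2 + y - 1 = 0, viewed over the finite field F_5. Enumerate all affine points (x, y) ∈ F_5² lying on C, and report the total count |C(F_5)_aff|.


Affine F_5-points: {(0, 3), (0, 4), (1, 0), (2, 0), (2, 3)}; count = 5.

For each of the 25 pairs (x, y) ∈ F_5², evaluate f(x, y) mod 5. Record the zeros.
  x = 0: [0↦4, 1↦2, 2↦4, 3↦0, 4↦0]  zeros at y ∈ {3, 4}
  x = 1: [0↦0, 1↦2, 2↦3, 3↦3, 4↦2]  zeros at y ∈ {0}
  x = 2: [0↦0, 1↦1, 2↦1, 3↦0, 4↦3]  zeros at y ∈ {0, 3}
  x = 3: [0↦4, 1↦4, 2↦3, 3↦1, 4↦3]  zeros at y ∈ ∅
  x = 4: [0↦2, 1↦1, 2↦4, 3↦1, 4↦2]  zeros at y ∈ ∅
Collecting zeros: affine points = {(0, 3), (0, 4), (1, 0), (2, 0), (2, 3)}.
Total count |C(F_5)_aff| = 5.


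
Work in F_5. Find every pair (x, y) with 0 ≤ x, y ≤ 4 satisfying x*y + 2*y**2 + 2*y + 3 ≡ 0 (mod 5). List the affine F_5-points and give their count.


Affine F_5-points: {(0, 2), (1, 3), (3, 1), (3, 4)}; count = 4.

For each of the 25 pairs (x, y) ∈ F_5², evaluate f(x, y) mod 5. Record the zeros.
  x = 0: [0↦3, 1↦2, 2↦0, 3↦2, 4↦3]  zeros at y ∈ {2}
  x = 1: [0↦3, 1↦3, 2↦2, 3↦0, 4↦2]  zeros at y ∈ {3}
  x = 2: [0↦3, 1↦4, 2↦4, 3↦3, 4↦1]  zeros at y ∈ ∅
  x = 3: [0↦3, 1↦0, 2↦1, 3↦1, 4↦0]  zeros at y ∈ {1, 4}
  x = 4: [0↦3, 1↦1, 2↦3, 3↦4, 4↦4]  zeros at y ∈ ∅
Collecting zeros: affine points = {(0, 2), (1, 3), (3, 1), (3, 4)}.
Total count |C(F_5)_aff| = 4.


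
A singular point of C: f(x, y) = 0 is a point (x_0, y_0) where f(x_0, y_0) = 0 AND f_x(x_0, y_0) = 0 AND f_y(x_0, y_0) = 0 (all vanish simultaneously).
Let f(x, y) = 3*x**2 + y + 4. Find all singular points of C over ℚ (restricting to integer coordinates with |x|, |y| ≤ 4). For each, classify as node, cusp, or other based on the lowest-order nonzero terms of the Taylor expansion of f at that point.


No singular points in the scanned grid; C is smooth there.

Compute partial derivatives:
  f_x = 6*x.
  f_y = 1.
f_y = 1 is a nonzero constant, so f_y never vanishes: no point (x, y) can satisfy f = f_x = f_y = 0. In particular no (x, y) ∈ {−4, ..., 4}² is singular; the curve is smooth.


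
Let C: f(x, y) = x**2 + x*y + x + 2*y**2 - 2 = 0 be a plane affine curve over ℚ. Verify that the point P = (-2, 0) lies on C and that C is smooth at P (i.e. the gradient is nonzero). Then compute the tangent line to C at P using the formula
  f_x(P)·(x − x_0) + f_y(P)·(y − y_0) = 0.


Tangent line at P: -3*x - 2*y - 6 = 0.

Step 1: f(-2, 0) = 0, so P lies on C.
Step 2: partial derivatives
  f_x(x, y) = 2*x + y + 1, f_y(x, y) = x + 4*y.
  f_x(P) = -3, f_y(P) = -2 (gradient nonzero, so P is smooth).
Step 3: tangent line at P: -3·(x − -2) + -2·(y − 0) = 0.
Expanding: -3*x - 2*y - 6 = 0.


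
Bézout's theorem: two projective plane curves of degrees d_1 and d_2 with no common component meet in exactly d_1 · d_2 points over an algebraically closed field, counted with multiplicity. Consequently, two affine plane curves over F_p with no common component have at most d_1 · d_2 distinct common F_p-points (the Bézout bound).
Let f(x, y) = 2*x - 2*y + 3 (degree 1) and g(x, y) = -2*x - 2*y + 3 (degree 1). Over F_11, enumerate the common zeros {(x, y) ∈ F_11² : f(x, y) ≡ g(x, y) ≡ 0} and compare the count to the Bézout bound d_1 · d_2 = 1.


Common zeros: {(0, 7)}; count = 1; Bézout bound = 1.

deg(f) = 1, deg(g) = 1, so Bézout bound = 1.
Scan x ∈ F_11. For each x, list the y ∈ F_11 with f(x, y) ≡ 0 and those with g(x, y) ≡ 0 (mod 11); the common zeros in that column are the intersection.
  x = 0: f ≡ 0 at y ∈ {7}; g ≡ 0 at y ∈ {7}; common: {7}.
  x = 1: f ≡ 0 at y ∈ {8}; g ≡ 0 at y ∈ {6}; common: ∅.
  x = 2: f ≡ 0 at y ∈ {9}; g ≡ 0 at y ∈ {5}; common: ∅.
  x = 3: f ≡ 0 at y ∈ {10}; g ≡ 0 at y ∈ {4}; common: ∅.
  x = 4: f ≡ 0 at y ∈ {0}; g ≡ 0 at y ∈ {3}; common: ∅.
  x = 5: f ≡ 0 at y ∈ {1}; g ≡ 0 at y ∈ {2}; common: ∅.
  x = 6: f ≡ 0 at y ∈ {2}; g ≡ 0 at y ∈ {1}; common: ∅.
  x = 7: f ≡ 0 at y ∈ {3}; g ≡ 0 at y ∈ {0}; common: ∅.
  x = 8: f ≡ 0 at y ∈ {4}; g ≡ 0 at y ∈ {10}; common: ∅.
  x = 9: f ≡ 0 at y ∈ {5}; g ≡ 0 at y ∈ {9}; common: ∅.
  x = 10: f ≡ 0 at y ∈ {6}; g ≡ 0 at y ∈ {8}; common: ∅.
Collecting: common zeros = {(0, 7)}, so the count is 1.
Comparison with the Bézout bound: 1 ≤ 1 = deg(f)·deg(g), as expected for curves with no common component (the bound is attained).


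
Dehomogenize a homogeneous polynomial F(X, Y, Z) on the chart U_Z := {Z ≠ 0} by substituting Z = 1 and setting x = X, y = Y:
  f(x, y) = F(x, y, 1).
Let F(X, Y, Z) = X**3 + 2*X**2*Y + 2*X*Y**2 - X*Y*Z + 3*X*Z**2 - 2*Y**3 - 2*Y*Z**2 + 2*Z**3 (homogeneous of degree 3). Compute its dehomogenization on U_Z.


f(x, y) = x**3 + 2*x**2*y + 2*x*y**2 - x*y + 3*x - 2*y**3 - 2*y + 2

On U_Z we set Z = 1. Each monomial c·X^i·Y^j·Z^k in F becomes c·x^i·y^j·1^k = c·x^i·y^j.
Substituting Z = 1: F(X, Y, 1) = x**3 + 2*x**2*y + 2*x*y**2 - x*y + 3*x - 2*y**3 - 2*y + 2.
Note: deg(f) ≤ deg(F) = 3; strict inequality happens when F is divisible by Z (lost terms).


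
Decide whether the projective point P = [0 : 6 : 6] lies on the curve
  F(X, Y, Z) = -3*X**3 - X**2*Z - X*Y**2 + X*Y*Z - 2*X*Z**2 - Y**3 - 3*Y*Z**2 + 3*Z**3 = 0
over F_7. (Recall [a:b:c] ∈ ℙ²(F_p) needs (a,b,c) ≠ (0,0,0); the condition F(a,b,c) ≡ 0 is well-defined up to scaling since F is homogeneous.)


F(0,6,6) ≡ 1 (mod 7); P is NOT on the curve.

Evaluate F(0, 6, 6) term-by-term (mod 7).
  -3*X**3 ↦ -3·0·1·1 = 0
  -X**2*Z ↦ -1·0·1·6 = 0
  -X*Y**2 ↦ -1·0·36·1 = 0
  X*Y*Z ↦ 1·0·6·6 = 0
  -2*X*Z**2 ↦ -2·0·1·36 = 0
  -Y**3 ↦ -1·1·216·1 = -216
  -3*Y*Z**2 ↦ -3·1·6·36 = -648
  3*Z**3 ↦ 3·1·1·216 = 648
Sum: F(0, 6, 6) = (0) + (0) + (0) + (0) + (0) + (-216) + (-648) + (648) = -216.
Reducing mod 7: -216 ≡ 1 (mod 7).
Since F(a, b, c) ≡ 1 ≠ 0 (mod 7), P does NOT lie on the curve.


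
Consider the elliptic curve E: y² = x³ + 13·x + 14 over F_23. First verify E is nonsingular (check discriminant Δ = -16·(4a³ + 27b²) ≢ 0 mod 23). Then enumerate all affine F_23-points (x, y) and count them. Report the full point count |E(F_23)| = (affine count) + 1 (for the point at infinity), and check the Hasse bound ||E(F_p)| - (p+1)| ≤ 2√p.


Affine points = {(2, 5), (2, 18), (6, 3), (6, 20), (8, 3), (8, 20), (9, 3), (9, 20), (11, 4), (11, 19), (12, 9), (12, 14), (18, 10), (18, 13), (19, 6), (19, 17), (21, 7), (21, 16), (22, 0)}; affine count = 19; |E(F_23)| = 20.

Discriminant check: Δ ∝ 4a³ + 27b² = 4·13³ + 27·14² = 4·2197 + 27·196 ≡ 4 (mod 23). Nonzero ⇒ E is nonsingular.
For each x ∈ F_23, compute rhs = x³ + 13·x + 14 mod 23, then count y ∈ F_23 with y² ≡ rhs.
  x = 0: rhs = 14, matching y values: none (0 points).
  x = 1: rhs = 5, matching y values: none (0 points).
  x = 2: rhs = 2, matching y values: 5, 18 (2 points).
  x = 3: rhs = 11, matching y values: none (0 points).
  x = 4: rhs = 15, matching y values: none (0 points).
  x = 5: rhs = 20, matching y values: none (0 points).
  x = 6: rhs = 9, matching y values: 3, 20 (2 points).
  x = 7: rhs = 11, matching y values: none (0 points).
  x = 8: rhs = 9, matching y values: 3, 20 (2 points).
  x = 9: rhs = 9, matching y values: 3, 20 (2 points).
  x = 10: rhs = 17, matching y values: none (0 points).
  x = 11: rhs = 16, matching y values: 4, 19 (2 points).
  x = 12: rhs = 12, matching y values: 9, 14 (2 points).
  x = 13: rhs = 11, matching y values: none (0 points).
  x = 14: rhs = 19, matching y values: none (0 points).
  x = 15: rhs = 19, matching y values: none (0 points).
  x = 16: rhs = 17, matching y values: none (0 points).
  x = 17: rhs = 19, matching y values: none (0 points).
  x = 18: rhs = 8, matching y values: 10, 13 (2 points).
  x = 19: rhs = 13, matching y values: 6, 17 (2 points).
  x = 20: rhs = 17, matching y values: none (0 points).
  x = 21: rhs = 3, matching y values: 7, 16 (2 points).
  x = 22: rhs = 0, matching y values: 0 (1 points).
Total affine count: 19.
Full point count |E(F_23)| = 19 + 1 = 20.
Hasse bound: |20 − (23+1)| = |-4| = 4 ≤ 2√23 ≈ 9.5917 ✓.


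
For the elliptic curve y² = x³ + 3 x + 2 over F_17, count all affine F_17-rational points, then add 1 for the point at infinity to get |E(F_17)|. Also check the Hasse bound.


Affine points = {(0, 6), (0, 11), (2, 4), (2, 13), (3, 2), (3, 15), (6, 7), (6, 10), (7, 3), (7, 14), (12, 7), (12, 10), (14, 0), (16, 7), (16, 10)}; affine count = 15; |E(F_17)| = 16.

Discriminant check: Δ ∝ 4a³ + 27b² = 4·3³ + 27·2² = 4·27 + 27·4 ≡ 12 (mod 17). Nonzero ⇒ E is nonsingular.
For each x ∈ F_17, compute rhs = x³ + 3·x + 2 mod 17, then count y ∈ F_17 with y² ≡ rhs.
  x = 0: rhs = 2, matching y values: 6, 11 (2 points).
  x = 1: rhs = 6, matching y values: none (0 points).
  x = 2: rhs = 16, matching y values: 4, 13 (2 points).
  x = 3: rhs = 4, matching y values: 2, 15 (2 points).
  x = 4: rhs = 10, matching y values: none (0 points).
  x = 5: rhs = 6, matching y values: none (0 points).
  x = 6: rhs = 15, matching y values: 7, 10 (2 points).
  x = 7: rhs = 9, matching y values: 3, 14 (2 points).
  x = 8: rhs = 11, matching y values: none (0 points).
  x = 9: rhs = 10, matching y values: none (0 points).
  x = 10: rhs = 12, matching y values: none (0 points).
  x = 11: rhs = 6, matching y values: none (0 points).
  x = 12: rhs = 15, matching y values: 7, 10 (2 points).
  x = 13: rhs = 11, matching y values: none (0 points).
  x = 14: rhs = 0, matching y values: 0 (1 points).
  x = 15: rhs = 5, matching y values: none (0 points).
  x = 16: rhs = 15, matching y values: 7, 10 (2 points).
Total affine count: 15.
Full point count |E(F_17)| = 15 + 1 = 16.
Hasse bound: |16 − (17+1)| = |-2| = 2 ≤ 2√17 ≈ 8.2462 ✓.


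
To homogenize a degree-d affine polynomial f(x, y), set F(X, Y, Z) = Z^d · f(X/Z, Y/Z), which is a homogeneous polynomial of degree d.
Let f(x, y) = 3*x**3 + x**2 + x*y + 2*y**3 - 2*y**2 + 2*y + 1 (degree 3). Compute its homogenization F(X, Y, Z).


F(X, Y, Z) = 3*X**3 + X**2*Z + X*Y*Z + 2*Y**3 - 2*Y**2*Z + 2*Y*Z**2 + Z**3

deg(f) = 3.
Substitute x = X/Z, y = Y/Z into f, then multiply by Z^3.
  monomial 3·x^3·y^0 ↦ 3·X^3·Y^0·Z^0.
  monomial 1·x^2·y^0 ↦ 1·X^2·Y^0·Z^1.
  monomial 1·x^1·y^1 ↦ 1·X^1·Y^1·Z^1.
  monomial 2·x^0·y^3 ↦ 2·X^0·Y^3·Z^0.
  monomial -2·x^0·y^2 ↦ -2·X^0·Y^2·Z^1.
  monomial 2·x^0·y^1 ↦ 2·X^0·Y^1·Z^2.
  monomial 1·x^0·y^0 ↦ 1·X^0·Y^0·Z^3.
Collecting: F(X, Y, Z) = 3*X**3 + X**2*Z + X*Y*Z + 2*Y**3 - 2*Y**2*Z + 2*Y*Z**2 + Z**3.


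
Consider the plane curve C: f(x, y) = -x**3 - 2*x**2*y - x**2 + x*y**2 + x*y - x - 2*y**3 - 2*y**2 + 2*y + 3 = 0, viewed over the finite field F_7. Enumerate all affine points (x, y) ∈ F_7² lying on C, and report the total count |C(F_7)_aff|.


Affine F_7-points: {(0, 3), (0, 5), (1, 0), (1, 4), (1, 6), (2, 2), (2, 3), (5, 3)}; count = 8.

For each of the 49 pairs (x, y) ∈ F_7², evaluate f(x, y) mod 7. Record the zeros.
  x = 0: [0↦3, 1↦1, 2↦4, 3↦0, 4↦5, 5↦0, 6↦1]  zeros at y ∈ {3, 5}
  x = 1: [0↦0, 1↦5, 2↦3, 3↦3, 4↦0, 5↦3, 6↦0]  zeros at y ∈ {0, 4, 6}
  x = 2: [0↦3, 1↦4, 2↦0, 3↦0, 4↦6, 5↦6, 6↦2]  zeros at y ∈ {2, 3}
  x = 3: [0↦6, 1↦6, 2↦3, 3↦6, 4↦3, 5↦3, 6↦1]  zeros at y ∈ ∅
  x = 4: [0↦3, 1↦5, 2↦6, 3↦1, 4↦6, 5↦2, 6↦5]  zeros at y ∈ ∅
  x = 5: [0↦2, 1↦2, 2↦3, 3↦0, 4↦2, 5↦4, 6↦1]  zeros at y ∈ {3}
  x = 6: [0↦4, 1↦5, 2↦2, 3↦4, 4↦6, 5↦3, 6↦4]  zeros at y ∈ ∅
Collecting zeros: affine points = {(0, 3), (0, 5), (1, 0), (1, 4), (1, 6), (2, 2), (2, 3), (5, 3)}.
Total count |C(F_7)_aff| = 8.


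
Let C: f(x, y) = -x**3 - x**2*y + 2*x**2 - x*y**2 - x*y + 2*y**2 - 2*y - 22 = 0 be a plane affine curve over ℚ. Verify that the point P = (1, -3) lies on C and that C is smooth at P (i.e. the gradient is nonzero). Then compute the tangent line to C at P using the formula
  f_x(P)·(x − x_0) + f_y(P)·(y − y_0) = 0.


Tangent line at P: x - 10*y - 31 = 0.

Step 1: f(1, -3) = 0, so P lies on C.
Step 2: partial derivatives
  f_x(x, y) = -3*x**2 - 2*x*y + 4*x - y**2 - y, f_y(x, y) = -x**2 - 2*x*y - x + 4*y - 2.
  f_x(P) = 1, f_y(P) = -10 (gradient nonzero, so P is smooth).
Step 3: tangent line at P: 1·(x − 1) + -10·(y − -3) = 0.
Expanding: x - 10*y - 31 = 0.


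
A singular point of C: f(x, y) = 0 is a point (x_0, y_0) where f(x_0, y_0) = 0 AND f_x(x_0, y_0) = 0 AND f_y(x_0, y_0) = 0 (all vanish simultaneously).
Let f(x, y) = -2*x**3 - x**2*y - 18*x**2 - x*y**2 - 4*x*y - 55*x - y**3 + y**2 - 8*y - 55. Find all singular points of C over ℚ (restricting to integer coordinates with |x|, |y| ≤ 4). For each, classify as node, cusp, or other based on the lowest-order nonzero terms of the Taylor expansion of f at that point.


Singular points: {(-3, 1)}; classification: node.

Compute partial derivatives:
  f_x = -6*x**2 - 2*x*y - 36*x - y**2 - 4*y - 55.
  f_y = -x**2 - 2*x*y - 4*x - 3*y**2 + 2*y - 8.
Scan x_0 ∈ {−4, ..., 4}. For each x_0, f_y(x_0, y) is a polynomial in y; find its integer roots y ∈ {−4, ..., 4}, then test f_x and f at those candidates.
  x = -4: f_y(-4, y) = -3*y**2 + 10*y - 8; vanishes at y ∈ {2}. (-4, 2): f_x = -3 ≠ 0.
  x = -3: f_y(-3, y) = -3*y**2 + 8*y - 5; vanishes at y ∈ {1}. (-3, 1): f_x = 0, f = 0 — SINGULAR.
  x = -2: f_y(-2, y) = -3*y**2 + 6*y - 4; no integer root y with |y| ≤ 4.
  x = -1: f_y(-1, y) = -3*y**2 + 4*y - 5; no integer root y with |y| ≤ 4.
  x = 0: f_y(0, y) = -3*y**2 + 2*y - 8; no integer root y with |y| ≤ 4.
  x = 1: f_y(1, y) = -3*y**2 - 13; no integer root y with |y| ≤ 4.
  x = 2: f_y(2, y) = -3*y**2 - 2*y - 20; no integer root y with |y| ≤ 4.
  x = 3: f_y(3, y) = -3*y**2 - 4*y - 29; no integer root y with |y| ≤ 4.
  x = 4: f_y(4, y) = -3*y**2 - 6*y - 40; no integer root y with |y| ≤ 4.
Only singular point on the grid: (-3, 1).
Classify: substitute x = -3 + u, y = 1 + v and expand: f = -2*u**3 - u**2*v - u**2 - u*v**2 - v**3 + v**2.
No constant or linear terms (consistent with a singular point). Quadratic part: -u**2 + v**2. Cubic part: -2*u**3 - u**2*v - u*v**2 - v**3.
The quadratic part v**2 - u**2 = (v − u)(v + u) splits into two distinct linear factors, so there are two distinct tangent lines y − 1 = ±(x − -3) — this is a node (ordinary double point).
Classification: node.


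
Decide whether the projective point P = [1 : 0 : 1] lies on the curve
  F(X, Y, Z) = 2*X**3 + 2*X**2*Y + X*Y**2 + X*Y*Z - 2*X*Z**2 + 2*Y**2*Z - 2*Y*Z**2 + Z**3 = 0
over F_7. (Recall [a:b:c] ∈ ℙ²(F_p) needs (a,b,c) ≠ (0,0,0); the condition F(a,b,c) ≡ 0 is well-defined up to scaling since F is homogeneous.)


F(1,0,1) ≡ 1 (mod 7); P is NOT on the curve.

Evaluate F(1, 0, 1) term-by-term (mod 7).
  2*X**3 ↦ 2·1·1·1 = 2
  2*X**2*Y ↦ 2·1·0·1 = 0
  X*Y**2 ↦ 1·1·0·1 = 0
  X*Y*Z ↦ 1·1·0·1 = 0
  -2*X*Z**2 ↦ -2·1·1·1 = -2
  2*Y**2*Z ↦ 2·1·0·1 = 0
  -2*Y*Z**2 ↦ -2·1·0·1 = 0
  Z**3 ↦ 1·1·1·1 = 1
Sum: F(1, 0, 1) = (2) + (0) + (0) + (0) + (-2) + (0) + (0) + (1) = 1.
Reducing mod 7: 1 ≡ 1 (mod 7).
Since F(a, b, c) ≡ 1 ≠ 0 (mod 7), P does NOT lie on the curve.


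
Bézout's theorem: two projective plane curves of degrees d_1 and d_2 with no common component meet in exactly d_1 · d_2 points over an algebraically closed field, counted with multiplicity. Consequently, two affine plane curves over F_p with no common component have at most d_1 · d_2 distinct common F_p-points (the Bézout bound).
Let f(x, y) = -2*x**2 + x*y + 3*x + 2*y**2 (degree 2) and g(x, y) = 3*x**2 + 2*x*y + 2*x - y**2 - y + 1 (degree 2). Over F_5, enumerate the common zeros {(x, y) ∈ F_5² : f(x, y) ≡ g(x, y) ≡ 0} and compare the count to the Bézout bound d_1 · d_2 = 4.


Common zeros: {(3, 2)}; count = 1; Bézout bound = 4.

deg(f) = 2, deg(g) = 2, so Bézout bound = 4.
Scan x ∈ F_5. For each x, list the y ∈ F_5 with f(x, y) ≡ 0 and those with g(x, y) ≡ 0 (mod 5); the common zeros in that column are the intersection.
  x = 0: f ≡ 0 at y ∈ {0}; g ≡ 0 at y ∈ {2}; common: ∅.
  x = 1: f ≡ 0 at y ∈ ∅; g ≡ 0 at y ∈ {3}; common: ∅.
  x = 2: f ≡ 0 at y ∈ {2}; g ≡ 0 at y ∈ ∅; common: ∅.
  x = 3: f ≡ 0 at y ∈ {2, 4}; g ≡ 0 at y ∈ {2, 3}; common: {2}.
  x = 4: f ≡ 0 at y ∈ {0, 3}; g ≡ 0 at y ∈ ∅; common: ∅.
Collecting: common zeros = {(3, 2)}, so the count is 1.
Comparison with the Bézout bound: 1 ≤ 4 = deg(f)·deg(g), as expected for curves with no common component (the affine F_5-count falls short of the bound because intersections may lie at infinity, over extension fields, or carry multiplicity).
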